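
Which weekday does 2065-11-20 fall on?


Date: November 20, 2065
Anchor: Jan 1, 2065. With p = 2065 - 1 = 2064: (p + p//4 - p//100 + p//400) mod 7 = (2064 + 516 - 20 + 5) mod 7 = 2565 mod 7 = 3 -> Thursday (Mon=0 ... Sun=6)
Days before November (Jan-Oct): 304; offset = 304 + 20 - 1 = 323
Weekday index = (3 + 323) mod 7 = 4

Day of the week: Friday


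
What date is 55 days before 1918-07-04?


Start: 1918-07-04, subtract 55 days
Back 4 days from July 4 reaches June 30, 1918 -> 51 left
June 1918 has 30 days -> back to May 31, 1918 -> 21 left
May 1918: 31 - 21 = 10 -> lands on May 10

Result: 1918-05-10


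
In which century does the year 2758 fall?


Century = (year - 1) // 100 + 1
= (2758 - 1) // 100 + 1
= 2757 // 100 + 1
= 27 + 1

28th century


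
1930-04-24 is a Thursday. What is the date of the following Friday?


Current: Thursday
Target: Friday
Days ahead: 1

Next Friday: 1930-04-25


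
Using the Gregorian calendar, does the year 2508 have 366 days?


Gregorian leap year rule: divisible by 4, but not by 100, unless also by 400.
2508 is divisible by 4 but not 100 -> leap year

Yes


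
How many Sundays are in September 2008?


September 2008 has 30 days
Anchor: Jan 1, 2008. With p = 2008 - 1 = 2007: (p + p//4 - p//100 + p//400) mod 7 = (2007 + 501 - 20 + 5) mod 7 = 2493 mod 7 = 1 -> Tuesday (Mon=0 ... Sun=6)
Days before September (Jan-Aug): 244; September 1 index = (1 + 244) mod 7 = 0 -> Monday
First Sunday is September 7
Sundays: 7, 14, 21, 28

4 Sundays


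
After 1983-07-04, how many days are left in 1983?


Day of year: 185 of 365
Remaining = 365 - 185

180 days


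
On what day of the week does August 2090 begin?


Target: August 1, 2090
Anchor: Jan 1, 2090. With p = 2090 - 1 = 2089: (p + p//4 - p//100 + p//400) mod 7 = (2089 + 522 - 20 + 5) mod 7 = 2596 mod 7 = 6 -> Sunday (Mon=0 ... Sun=6)
Days before August (Jan-Jul): 212 days
Weekday index = (6 + 212) mod 7 = 1

Tuesday


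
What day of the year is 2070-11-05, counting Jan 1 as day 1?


Date: November 5, 2070
Days in months 1 through 10: 304
Plus 5 days in November

Day of year: 309


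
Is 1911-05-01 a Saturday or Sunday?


Anchor: Jan 1, 1911. With p = 1911 - 1 = 1910: (p + p//4 - p//100 + p//400) mod 7 = (1910 + 477 - 19 + 4) mod 7 = 2372 mod 7 = 6 -> Sunday (Mon=0 ... Sun=6)
Day of year: 121; offset = 120
Weekday index = (6 + 120) mod 7 = 0 -> Monday
Weekend days: Saturday, Sunday

No


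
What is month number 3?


Month 3 of 12

March


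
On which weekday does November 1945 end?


November 1945 has 30 days
Anchor: Jan 1, 1945. With p = 1945 - 1 = 1944: (p + p//4 - p//100 + p//400) mod 7 = (1944 + 486 - 19 + 4) mod 7 = 2415 mod 7 = 0 -> Monday (Mon=0 ... Sun=6)
Days before November (Jan-Oct): 304; November 1 index = (0 + 304) mod 7 = 3 -> Thursday
Last day offset: 30 - 1 = 29 days
Weekday index = (3 + 29) mod 7 = 4

Friday, November 30


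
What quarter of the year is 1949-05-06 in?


Month: May (month 5)
Q1: Jan-Mar, Q2: Apr-Jun, Q3: Jul-Sep, Q4: Oct-Dec

Q2


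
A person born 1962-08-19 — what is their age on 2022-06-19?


Birth: 1962-08-19
Reference: 2022-06-19
Year difference: 2022 - 1962 = 60
Birthday not yet reached in 2022, subtract 1

59 years old


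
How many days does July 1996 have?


July 1996

31 days


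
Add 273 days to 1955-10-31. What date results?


Start: 1955-10-31, add 273 days
October 31 is the last day of October 1955 -> 273 left
November 1955 has 30 days -> 243 left
December 1955 has 31 days -> 212 left
January 1956 has 31 days -> 181 left
February 1956 has 29 days -> 152 left
March 1956 has 31 days -> 121 left
April 1956 has 30 days -> 91 left
May 1956 has 31 days -> 60 left
June 1956 has 30 days -> 30 left
July 1956: 30 <= 31 -> lands on July 30

Result: 1956-07-30


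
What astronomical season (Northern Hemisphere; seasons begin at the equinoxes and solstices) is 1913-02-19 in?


Date: February 19
Astronomical Winter (approx.; exact equinox/solstice day varies by year): December 21 to March 19
February 19 falls within the Winter window

Winter


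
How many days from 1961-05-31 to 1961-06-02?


From 1961-05-31 to 1961-06-02
1961-05-31: days before May = 31 + 28 + 31 + 30 = 120 (1961 is not a leap year); day of year = 120 + 31 = 151
1961-06-02: days before June = 31 + 28 + 31 + 30 + 31 = 151 (1961 is not a leap year); day of year = 151 + 2 = 153
Same year: 153 - 151 = 2

2 days


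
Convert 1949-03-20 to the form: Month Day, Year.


ISO 1949-03-20 parses as year=1949, month=03, day=20
Month 3 -> March

March 20, 1949


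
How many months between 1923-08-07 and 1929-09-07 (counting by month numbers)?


From August 1923 to September 1929
6 years * 12 = 72 months, plus 1 month = 73

73 months


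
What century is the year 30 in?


Century = (year - 1) // 100 + 1
= (30 - 1) // 100 + 1
= 29 // 100 + 1
= 0 + 1

1st century


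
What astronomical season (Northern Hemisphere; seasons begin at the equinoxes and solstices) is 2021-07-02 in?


Date: July 2
Astronomical Summer (approx.; exact equinox/solstice day varies by year): June 21 to September 21
July 2 falls within the Summer window

Summer


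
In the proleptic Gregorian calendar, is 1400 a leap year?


Gregorian leap year rule: divisible by 4, but not by 100, unless also by 400.
1400 is divisible by 100 but not 400 -> not a leap year

No


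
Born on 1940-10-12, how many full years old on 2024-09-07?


Birth: 1940-10-12
Reference: 2024-09-07
Year difference: 2024 - 1940 = 84
Birthday not yet reached in 2024, subtract 1

83 years old


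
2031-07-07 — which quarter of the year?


Month: July (month 7)
Q1: Jan-Mar, Q2: Apr-Jun, Q3: Jul-Sep, Q4: Oct-Dec

Q3


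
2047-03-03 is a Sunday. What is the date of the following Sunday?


Current: Sunday
Target: Sunday
Days ahead: 7

Next Sunday: 2047-03-10


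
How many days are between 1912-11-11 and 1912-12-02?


From 1912-11-11 to 1912-12-02
1912-11-11: days before November = 31 + 29 + 31 + 30 + 31 + 30 + 31 + 31 + 30 + 31 = 305 (1912 is a leap year); day of year = 305 + 11 = 316
1912-12-02: days before December = 31 + 29 + 31 + 30 + 31 + 30 + 31 + 31 + 30 + 31 + 30 = 335 (1912 is a leap year); day of year = 335 + 2 = 337
Same year: 337 - 316 = 21

21 days


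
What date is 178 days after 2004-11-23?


Start: 2004-11-23, add 178 days
November 2004 has 30 days: 30 - 23 = 7 days to November 30 -> 171 left
December 2004 has 31 days -> 140 left
January 2005 has 31 days -> 109 left
February 2005 has 28 days -> 81 left
March 2005 has 31 days -> 50 left
April 2005 has 30 days -> 20 left
May 2005: 20 <= 31 -> lands on May 20

Result: 2005-05-20


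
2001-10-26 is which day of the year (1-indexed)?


Date: October 26, 2001
Days in months 1 through 9: 273
Plus 26 days in October

Day of year: 299


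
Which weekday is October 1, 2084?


Target: October 1, 2084
Anchor: Jan 1, 2084. With p = 2084 - 1 = 2083: (p + p//4 - p//100 + p//400) mod 7 = (2083 + 520 - 20 + 5) mod 7 = 2588 mod 7 = 5 -> Saturday (Mon=0 ... Sun=6)
Days before October (Jan-Sep): 274 days
Weekday index = (5 + 274) mod 7 = 6

Sunday


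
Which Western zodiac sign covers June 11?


Date: June 11
Conventional tropical zodiac dates: Gemini from May 21 onward; Cancer starts June 21
June 11 falls within the Gemini range

Gemini


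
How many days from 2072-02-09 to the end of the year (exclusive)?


Day of year: 40 of 366
Remaining = 366 - 40

326 days


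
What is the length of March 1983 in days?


March 1983

31 days


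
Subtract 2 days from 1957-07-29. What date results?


Start: 1957-07-29, subtract 2 days
29 - 2 = 27 stays within July 1957

Result: 1957-07-27


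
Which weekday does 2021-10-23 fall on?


Date: October 23, 2021
Anchor: Jan 1, 2021. With p = 2021 - 1 = 2020: (p + p//4 - p//100 + p//400) mod 7 = (2020 + 505 - 20 + 5) mod 7 = 2510 mod 7 = 4 -> Friday (Mon=0 ... Sun=6)
Days before October (Jan-Sep): 273; offset = 273 + 23 - 1 = 295
Weekday index = (4 + 295) mod 7 = 5

Day of the week: Saturday


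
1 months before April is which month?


April is month 4
4 - 1 = 3

March


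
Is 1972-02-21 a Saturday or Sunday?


Anchor: Jan 1, 1972. With p = 1972 - 1 = 1971: (p + p//4 - p//100 + p//400) mod 7 = (1971 + 492 - 19 + 4) mod 7 = 2448 mod 7 = 5 -> Saturday (Mon=0 ... Sun=6)
Day of year: 52; offset = 51
Weekday index = (5 + 51) mod 7 = 0 -> Monday
Weekend days: Saturday, Sunday

No


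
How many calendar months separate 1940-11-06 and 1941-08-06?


From November 1940 to August 1941
1 year * 12 = 12 months, minus 3 months = 9

9 months


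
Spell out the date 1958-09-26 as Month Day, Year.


ISO 1958-09-26 parses as year=1958, month=09, day=26
Month 9 -> September

September 26, 1958


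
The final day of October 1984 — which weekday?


October 1984 has 31 days
Anchor: Jan 1, 1984. With p = 1984 - 1 = 1983: (p + p//4 - p//100 + p//400) mod 7 = (1983 + 495 - 19 + 4) mod 7 = 2463 mod 7 = 6 -> Sunday (Mon=0 ... Sun=6)
Days before October (Jan-Sep): 274; October 1 index = (6 + 274) mod 7 = 0 -> Monday
Last day offset: 31 - 1 = 30 days
Weekday index = (0 + 30) mod 7 = 2

Wednesday, October 31


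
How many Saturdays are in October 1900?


October 1900 has 31 days
Anchor: Jan 1, 1900. With p = 1900 - 1 = 1899: (p + p//4 - p//100 + p//400) mod 7 = (1899 + 474 - 18 + 4) mod 7 = 2359 mod 7 = 0 -> Monday (Mon=0 ... Sun=6)
Days before October (Jan-Sep): 273; October 1 index = (0 + 273) mod 7 = 0 -> Monday
First Saturday is October 6
Saturdays: 6, 13, 20, 27

4 Saturdays


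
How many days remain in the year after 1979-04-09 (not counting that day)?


Day of year: 99 of 365
Remaining = 365 - 99

266 days


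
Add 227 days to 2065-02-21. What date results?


Start: 2065-02-21, add 227 days
February 2065 has 28 days: 28 - 21 = 7 days to February 28 -> 220 left
March 2065 has 31 days -> 189 left
April 2065 has 30 days -> 159 left
May 2065 has 31 days -> 128 left
June 2065 has 30 days -> 98 left
July 2065 has 31 days -> 67 left
August 2065 has 31 days -> 36 left
September 2065 has 30 days -> 6 left
October 2065: 6 <= 31 -> lands on October 6

Result: 2065-10-06


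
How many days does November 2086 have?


November 2086

30 days


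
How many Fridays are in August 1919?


August 1919 has 31 days
Anchor: Jan 1, 1919. With p = 1919 - 1 = 1918: (p + p//4 - p//100 + p//400) mod 7 = (1918 + 479 - 19 + 4) mod 7 = 2382 mod 7 = 2 -> Wednesday (Mon=0 ... Sun=6)
Days before August (Jan-Jul): 212; August 1 index = (2 + 212) mod 7 = 4 -> Friday
First Friday is August 1
Fridays: 1, 8, 15, 22, 29

5 Fridays


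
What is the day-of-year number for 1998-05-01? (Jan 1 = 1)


Date: May 1, 1998
Days in months 1 through 4: 120
Plus 1 days in May

Day of year: 121


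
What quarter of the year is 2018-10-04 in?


Month: October (month 10)
Q1: Jan-Mar, Q2: Apr-Jun, Q3: Jul-Sep, Q4: Oct-Dec

Q4


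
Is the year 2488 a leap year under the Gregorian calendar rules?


Gregorian leap year rule: divisible by 4, but not by 100, unless also by 400.
2488 is divisible by 4 but not 100 -> leap year

Yes


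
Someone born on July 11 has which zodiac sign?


Date: July 11
Conventional tropical zodiac dates: Cancer from June 21 onward; Leo starts July 23
July 11 falls within the Cancer range

Cancer


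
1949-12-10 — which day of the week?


Date: December 10, 1949
Anchor: Jan 1, 1949. With p = 1949 - 1 = 1948: (p + p//4 - p//100 + p//400) mod 7 = (1948 + 487 - 19 + 4) mod 7 = 2420 mod 7 = 5 -> Saturday (Mon=0 ... Sun=6)
Days before December (Jan-Nov): 334; offset = 334 + 10 - 1 = 343
Weekday index = (5 + 343) mod 7 = 5

Day of the week: Saturday


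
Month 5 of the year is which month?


Month 5 of 12

May


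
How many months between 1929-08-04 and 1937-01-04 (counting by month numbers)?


From August 1929 to January 1937
8 years * 12 = 96 months, minus 7 months = 89

89 months


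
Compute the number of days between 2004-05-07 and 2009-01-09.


From 2004-05-07 to 2009-01-09
2004-05-07: days before May = 31 + 29 + 31 + 30 = 121 (2004 is a leap year); day of year = 121 + 7 = 128
2009-01-09: day of year = 9
Rest of 2004: 366 - 128 = 238
Full years 2005 (365), 2006 (365), 2007 (365), 2008 (366): 1461
Total = 238 + 1461 + 9 = 1708

1708 days


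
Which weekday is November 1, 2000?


Target: November 1, 2000
Anchor: Jan 1, 2000. With p = 2000 - 1 = 1999: (p + p//4 - p//100 + p//400) mod 7 = (1999 + 499 - 19 + 4) mod 7 = 2483 mod 7 = 5 -> Saturday (Mon=0 ... Sun=6)
Days before November (Jan-Oct): 305 days
Weekday index = (5 + 305) mod 7 = 2

Wednesday


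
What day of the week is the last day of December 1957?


December 1957 has 31 days
Anchor: Jan 1, 1957. With p = 1957 - 1 = 1956: (p + p//4 - p//100 + p//400) mod 7 = (1956 + 489 - 19 + 4) mod 7 = 2430 mod 7 = 1 -> Tuesday (Mon=0 ... Sun=6)
Days before December (Jan-Nov): 334; December 1 index = (1 + 334) mod 7 = 6 -> Sunday
Last day offset: 31 - 1 = 30 days
Weekday index = (6 + 30) mod 7 = 1

Tuesday, December 31


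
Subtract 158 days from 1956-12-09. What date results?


Start: 1956-12-09, subtract 158 days
Back 9 days from December 9 reaches November 30, 1956 -> 149 left
November 1956 has 30 days -> back to October 31, 1956 -> 119 left
October 1956 has 31 days -> back to September 30, 1956 -> 88 left
September 1956 has 30 days -> back to August 31, 1956 -> 58 left
August 1956 has 31 days -> back to July 31, 1956 -> 27 left
July 1956: 31 - 27 = 4 -> lands on July 4

Result: 1956-07-04


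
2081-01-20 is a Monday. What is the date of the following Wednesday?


Current: Monday
Target: Wednesday
Days ahead: 2

Next Wednesday: 2081-01-22


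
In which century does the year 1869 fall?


Century = (year - 1) // 100 + 1
= (1869 - 1) // 100 + 1
= 1868 // 100 + 1
= 18 + 1

19th century


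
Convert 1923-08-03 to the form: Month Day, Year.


ISO 1923-08-03 parses as year=1923, month=08, day=03
Month 8 -> August

August 3, 1923


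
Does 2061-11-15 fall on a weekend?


Anchor: Jan 1, 2061. With p = 2061 - 1 = 2060: (p + p//4 - p//100 + p//400) mod 7 = (2060 + 515 - 20 + 5) mod 7 = 2560 mod 7 = 5 -> Saturday (Mon=0 ... Sun=6)
Day of year: 319; offset = 318
Weekday index = (5 + 318) mod 7 = 1 -> Tuesday
Weekend days: Saturday, Sunday

No


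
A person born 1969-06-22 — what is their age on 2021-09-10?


Birth: 1969-06-22
Reference: 2021-09-10
Year difference: 2021 - 1969 = 52

52 years old


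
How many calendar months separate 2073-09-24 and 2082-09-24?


From September 2073 to September 2082
9 years * 12 = 108 months = 108

108 months


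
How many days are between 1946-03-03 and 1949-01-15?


From 1946-03-03 to 1949-01-15
1946-03-03: days before March = 31 + 28 = 59 (1946 is not a leap year); day of year = 59 + 3 = 62
1949-01-15: day of year = 15
Rest of 1946: 365 - 62 = 303
Full years 1947 (365), 1948 (366): 731
Total = 303 + 731 + 15 = 1049

1049 days


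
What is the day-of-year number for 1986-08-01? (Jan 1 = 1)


Date: August 1, 1986
Days in months 1 through 7: 212
Plus 1 days in August

Day of year: 213


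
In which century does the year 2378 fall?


Century = (year - 1) // 100 + 1
= (2378 - 1) // 100 + 1
= 2377 // 100 + 1
= 23 + 1

24th century


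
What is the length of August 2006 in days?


August 2006

31 days


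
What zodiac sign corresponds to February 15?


Date: February 15
Conventional tropical zodiac dates: Aquarius from January 20 onward; Pisces starts February 19
February 15 falls within the Aquarius range

Aquarius


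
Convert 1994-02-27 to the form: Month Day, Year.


ISO 1994-02-27 parses as year=1994, month=02, day=27
Month 2 -> February

February 27, 1994


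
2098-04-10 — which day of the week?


Date: April 10, 2098
Anchor: Jan 1, 2098. With p = 2098 - 1 = 2097: (p + p//4 - p//100 + p//400) mod 7 = (2097 + 524 - 20 + 5) mod 7 = 2606 mod 7 = 2 -> Wednesday (Mon=0 ... Sun=6)
Days before April (Jan-Mar): 90; offset = 90 + 10 - 1 = 99
Weekday index = (2 + 99) mod 7 = 3

Day of the week: Thursday


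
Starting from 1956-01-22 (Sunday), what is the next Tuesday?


Current: Sunday
Target: Tuesday
Days ahead: 2

Next Tuesday: 1956-01-24


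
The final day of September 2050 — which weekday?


September 2050 has 30 days
Anchor: Jan 1, 2050. With p = 2050 - 1 = 2049: (p + p//4 - p//100 + p//400) mod 7 = (2049 + 512 - 20 + 5) mod 7 = 2546 mod 7 = 5 -> Saturday (Mon=0 ... Sun=6)
Days before September (Jan-Aug): 243; September 1 index = (5 + 243) mod 7 = 3 -> Thursday
Last day offset: 30 - 1 = 29 days
Weekday index = (3 + 29) mod 7 = 4

Friday, September 30


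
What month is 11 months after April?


April is month 4
4 + 11 = 15; wrap: 15 - 12 = 3

March


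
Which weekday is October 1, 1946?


Target: October 1, 1946
Anchor: Jan 1, 1946. With p = 1946 - 1 = 1945: (p + p//4 - p//100 + p//400) mod 7 = (1945 + 486 - 19 + 4) mod 7 = 2416 mod 7 = 1 -> Tuesday (Mon=0 ... Sun=6)
Days before October (Jan-Sep): 273 days
Weekday index = (1 + 273) mod 7 = 1

Tuesday


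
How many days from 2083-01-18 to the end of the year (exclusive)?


Day of year: 18 of 365
Remaining = 365 - 18

347 days


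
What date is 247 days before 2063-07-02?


Start: 2063-07-02, subtract 247 days
Back 2 days from July 2 reaches June 30, 2063 -> 245 left
June 2063 has 30 days -> back to May 31, 2063 -> 215 left
May 2063 has 31 days -> back to April 30, 2063 -> 184 left
April 2063 has 30 days -> back to March 31, 2063 -> 154 left
March 2063 has 31 days -> back to February 28, 2063 -> 123 left
February 2063 has 28 days -> back to January 31, 2063 -> 95 left
January 2063 has 31 days -> back to December 31, 2062 -> 64 left
December 2062 has 31 days -> back to November 30, 2062 -> 33 left
November 2062 has 30 days -> back to October 31, 2062 -> 3 left
October 2062: 31 - 3 = 28 -> lands on October 28

Result: 2062-10-28


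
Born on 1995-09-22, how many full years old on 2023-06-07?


Birth: 1995-09-22
Reference: 2023-06-07
Year difference: 2023 - 1995 = 28
Birthday not yet reached in 2023, subtract 1

27 years old


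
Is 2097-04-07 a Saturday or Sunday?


Anchor: Jan 1, 2097. With p = 2097 - 1 = 2096: (p + p//4 - p//100 + p//400) mod 7 = (2096 + 524 - 20 + 5) mod 7 = 2605 mod 7 = 1 -> Tuesday (Mon=0 ... Sun=6)
Day of year: 97; offset = 96
Weekday index = (1 + 96) mod 7 = 6 -> Sunday
Weekend days: Saturday, Sunday

Yes


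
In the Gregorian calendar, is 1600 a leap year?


Gregorian leap year rule: divisible by 4, but not by 100, unless also by 400.
1600 is divisible by 400 -> leap year

Yes


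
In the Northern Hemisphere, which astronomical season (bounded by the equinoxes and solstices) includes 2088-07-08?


Date: July 8
Astronomical Summer (approx.; exact equinox/solstice day varies by year): June 21 to September 21
July 8 falls within the Summer window

Summer


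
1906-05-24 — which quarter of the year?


Month: May (month 5)
Q1: Jan-Mar, Q2: Apr-Jun, Q3: Jul-Sep, Q4: Oct-Dec

Q2


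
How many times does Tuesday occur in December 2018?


December 2018 has 31 days
Anchor: Jan 1, 2018. With p = 2018 - 1 = 2017: (p + p//4 - p//100 + p//400) mod 7 = (2017 + 504 - 20 + 5) mod 7 = 2506 mod 7 = 0 -> Monday (Mon=0 ... Sun=6)
Days before December (Jan-Nov): 334; December 1 index = (0 + 334) mod 7 = 5 -> Saturday
First Tuesday is December 4
Tuesdays: 4, 11, 18, 25

4 Tuesdays


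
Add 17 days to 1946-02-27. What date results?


Start: 1946-02-27, add 17 days
February 1946 has 28 days: 28 - 27 = 1 day to February 28 -> 16 left
March 1946: 16 <= 31 -> lands on March 16

Result: 1946-03-16


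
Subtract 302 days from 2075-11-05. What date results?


Start: 2075-11-05, subtract 302 days
Back 5 days from November 5 reaches October 31, 2075 -> 297 left
October 2075 has 31 days -> back to September 30, 2075 -> 266 left
September 2075 has 30 days -> back to August 31, 2075 -> 236 left
August 2075 has 31 days -> back to July 31, 2075 -> 205 left
July 2075 has 31 days -> back to June 30, 2075 -> 174 left
June 2075 has 30 days -> back to May 31, 2075 -> 144 left
May 2075 has 31 days -> back to April 30, 2075 -> 113 left
April 2075 has 30 days -> back to March 31, 2075 -> 83 left
March 2075 has 31 days -> back to February 28, 2075 -> 52 left
February 2075 has 28 days -> back to January 31, 2075 -> 24 left
January 2075: 31 - 24 = 7 -> lands on January 7

Result: 2075-01-07


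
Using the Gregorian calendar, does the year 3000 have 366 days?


Gregorian leap year rule: divisible by 4, but not by 100, unless also by 400.
3000 is divisible by 100 but not 400 -> not a leap year

No


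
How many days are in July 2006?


July 2006

31 days


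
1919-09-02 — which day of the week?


Date: September 2, 1919
Anchor: Jan 1, 1919. With p = 1919 - 1 = 1918: (p + p//4 - p//100 + p//400) mod 7 = (1918 + 479 - 19 + 4) mod 7 = 2382 mod 7 = 2 -> Wednesday (Mon=0 ... Sun=6)
Days before September (Jan-Aug): 243; offset = 243 + 2 - 1 = 244
Weekday index = (2 + 244) mod 7 = 1

Day of the week: Tuesday


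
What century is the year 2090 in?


Century = (year - 1) // 100 + 1
= (2090 - 1) // 100 + 1
= 2089 // 100 + 1
= 20 + 1

21st century


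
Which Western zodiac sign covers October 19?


Date: October 19
Conventional tropical zodiac dates: Libra from September 23 onward; Scorpio starts October 23
October 19 falls within the Libra range

Libra


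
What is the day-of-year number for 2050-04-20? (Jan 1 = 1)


Date: April 20, 2050
Days in months 1 through 3: 90
Plus 20 days in April

Day of year: 110


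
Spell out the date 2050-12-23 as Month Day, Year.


ISO 2050-12-23 parses as year=2050, month=12, day=23
Month 12 -> December

December 23, 2050


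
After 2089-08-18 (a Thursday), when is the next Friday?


Current: Thursday
Target: Friday
Days ahead: 1

Next Friday: 2089-08-19


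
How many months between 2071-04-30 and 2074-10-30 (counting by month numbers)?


From April 2071 to October 2074
3 years * 12 = 36 months, plus 6 months = 42

42 months


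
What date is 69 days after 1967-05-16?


Start: 1967-05-16, add 69 days
May 1967 has 31 days: 31 - 16 = 15 days to May 31 -> 54 left
June 1967 has 30 days -> 24 left
July 1967: 24 <= 31 -> lands on July 24

Result: 1967-07-24


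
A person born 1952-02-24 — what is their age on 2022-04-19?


Birth: 1952-02-24
Reference: 2022-04-19
Year difference: 2022 - 1952 = 70

70 years old


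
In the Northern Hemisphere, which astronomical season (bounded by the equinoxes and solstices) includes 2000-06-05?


Date: June 5
Astronomical Spring (approx.; exact equinox/solstice day varies by year): March 20 to June 20
June 5 falls within the Spring window

Spring


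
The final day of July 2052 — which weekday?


July 2052 has 31 days
Anchor: Jan 1, 2052. With p = 2052 - 1 = 2051: (p + p//4 - p//100 + p//400) mod 7 = (2051 + 512 - 20 + 5) mod 7 = 2548 mod 7 = 0 -> Monday (Mon=0 ... Sun=6)
Days before July (Jan-Jun): 182; July 1 index = (0 + 182) mod 7 = 0 -> Monday
Last day offset: 31 - 1 = 30 days
Weekday index = (0 + 30) mod 7 = 2

Wednesday, July 31


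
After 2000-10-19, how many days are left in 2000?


Day of year: 293 of 366
Remaining = 366 - 293

73 days


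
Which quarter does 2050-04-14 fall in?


Month: April (month 4)
Q1: Jan-Mar, Q2: Apr-Jun, Q3: Jul-Sep, Q4: Oct-Dec

Q2


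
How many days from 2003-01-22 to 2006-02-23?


From 2003-01-22 to 2006-02-23
2003-01-22: day of year = 22
2006-02-23: days before February = 31; day of year = 31 + 23 = 54
Rest of 2003: 365 - 22 = 343
Full years 2004 (366), 2005 (365): 731
Total = 343 + 731 + 54 = 1128

1128 days


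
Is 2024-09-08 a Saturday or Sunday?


Anchor: Jan 1, 2024. With p = 2024 - 1 = 2023: (p + p//4 - p//100 + p//400) mod 7 = (2023 + 505 - 20 + 5) mod 7 = 2513 mod 7 = 0 -> Monday (Mon=0 ... Sun=6)
Day of year: 252; offset = 251
Weekday index = (0 + 251) mod 7 = 6 -> Sunday
Weekend days: Saturday, Sunday

Yes


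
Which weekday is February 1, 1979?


Target: February 1, 1979
Anchor: Jan 1, 1979. With p = 1979 - 1 = 1978: (p + p//4 - p//100 + p//400) mod 7 = (1978 + 494 - 19 + 4) mod 7 = 2457 mod 7 = 0 -> Monday (Mon=0 ... Sun=6)
Days before February (Jan): 31 days
Weekday index = (0 + 31) mod 7 = 3

Thursday


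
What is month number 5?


Month 5 of 12

May


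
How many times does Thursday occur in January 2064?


January 2064 has 31 days
Anchor: Jan 1, 2064. With p = 2064 - 1 = 2063: (p + p//4 - p//100 + p//400) mod 7 = (2063 + 515 - 20 + 5) mod 7 = 2563 mod 7 = 1 -> Tuesday (Mon=0 ... Sun=6)
January 1 is the anchor itself -> Tuesday
First Thursday is January 3
Thursdays: 3, 10, 17, 24, 31

5 Thursdays


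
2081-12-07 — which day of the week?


Date: December 7, 2081
Anchor: Jan 1, 2081. With p = 2081 - 1 = 2080: (p + p//4 - p//100 + p//400) mod 7 = (2080 + 520 - 20 + 5) mod 7 = 2585 mod 7 = 2 -> Wednesday (Mon=0 ... Sun=6)
Days before December (Jan-Nov): 334; offset = 334 + 7 - 1 = 340
Weekday index = (2 + 340) mod 7 = 6

Day of the week: Sunday


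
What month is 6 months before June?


June is month 6
6 - 6 = 0; wrap: 0 + 12 = 12

December


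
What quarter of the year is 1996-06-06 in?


Month: June (month 6)
Q1: Jan-Mar, Q2: Apr-Jun, Q3: Jul-Sep, Q4: Oct-Dec

Q2


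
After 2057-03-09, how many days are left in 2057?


Day of year: 68 of 365
Remaining = 365 - 68

297 days


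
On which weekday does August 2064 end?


August 2064 has 31 days
Anchor: Jan 1, 2064. With p = 2064 - 1 = 2063: (p + p//4 - p//100 + p//400) mod 7 = (2063 + 515 - 20 + 5) mod 7 = 2563 mod 7 = 1 -> Tuesday (Mon=0 ... Sun=6)
Days before August (Jan-Jul): 213; August 1 index = (1 + 213) mod 7 = 4 -> Friday
Last day offset: 31 - 1 = 30 days
Weekday index = (4 + 30) mod 7 = 6

Sunday, August 31


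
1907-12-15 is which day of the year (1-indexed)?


Date: December 15, 1907
Days in months 1 through 11: 334
Plus 15 days in December

Day of year: 349


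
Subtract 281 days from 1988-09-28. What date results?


Start: 1988-09-28, subtract 281 days
Back 28 days from September 28 reaches August 31, 1988 -> 253 left
August 1988 has 31 days -> back to July 31, 1988 -> 222 left
July 1988 has 31 days -> back to June 30, 1988 -> 191 left
June 1988 has 30 days -> back to May 31, 1988 -> 161 left
May 1988 has 31 days -> back to April 30, 1988 -> 130 left
April 1988 has 30 days -> back to March 31, 1988 -> 100 left
March 1988 has 31 days -> back to February 29, 1988 -> 69 left
February 1988 has 29 days -> back to January 31, 1988 -> 40 left
January 1988 has 31 days -> back to December 31, 1987 -> 9 left
December 1987: 31 - 9 = 22 -> lands on December 22

Result: 1987-12-22


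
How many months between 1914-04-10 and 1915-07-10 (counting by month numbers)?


From April 1914 to July 1915
1 year * 12 = 12 months, plus 3 months = 15

15 months


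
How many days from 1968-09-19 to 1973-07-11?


From 1968-09-19 to 1973-07-11
1968-09-19: days before September = 31 + 29 + 31 + 30 + 31 + 30 + 31 + 31 = 244 (1968 is a leap year); day of year = 244 + 19 = 263
1973-07-11: days before July = 31 + 28 + 31 + 30 + 31 + 30 = 181 (1973 is not a leap year); day of year = 181 + 11 = 192
Rest of 1968: 366 - 263 = 103
Full years 1969 (365), 1970 (365), 1971 (365), 1972 (366): 1461
Total = 103 + 1461 + 192 = 1756

1756 days


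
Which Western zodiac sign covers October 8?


Date: October 8
Conventional tropical zodiac dates: Libra from September 23 onward; Scorpio starts October 23
October 8 falls within the Libra range

Libra


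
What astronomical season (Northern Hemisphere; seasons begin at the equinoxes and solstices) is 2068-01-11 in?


Date: January 11
Astronomical Winter (approx.; exact equinox/solstice day varies by year): December 21 to March 19
January 11 falls within the Winter window

Winter


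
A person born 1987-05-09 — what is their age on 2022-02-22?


Birth: 1987-05-09
Reference: 2022-02-22
Year difference: 2022 - 1987 = 35
Birthday not yet reached in 2022, subtract 1

34 years old


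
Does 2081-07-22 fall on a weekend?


Anchor: Jan 1, 2081. With p = 2081 - 1 = 2080: (p + p//4 - p//100 + p//400) mod 7 = (2080 + 520 - 20 + 5) mod 7 = 2585 mod 7 = 2 -> Wednesday (Mon=0 ... Sun=6)
Day of year: 203; offset = 202
Weekday index = (2 + 202) mod 7 = 1 -> Tuesday
Weekend days: Saturday, Sunday

No


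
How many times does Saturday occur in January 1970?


January 1970 has 31 days
Anchor: Jan 1, 1970. With p = 1970 - 1 = 1969: (p + p//4 - p//100 + p//400) mod 7 = (1969 + 492 - 19 + 4) mod 7 = 2446 mod 7 = 3 -> Thursday (Mon=0 ... Sun=6)
January 1 is the anchor itself -> Thursday
First Saturday is January 3
Saturdays: 3, 10, 17, 24, 31

5 Saturdays


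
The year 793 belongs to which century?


Century = (year - 1) // 100 + 1
= (793 - 1) // 100 + 1
= 792 // 100 + 1
= 7 + 1

8th century


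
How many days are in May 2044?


May 2044

31 days


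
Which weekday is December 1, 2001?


Target: December 1, 2001
Anchor: Jan 1, 2001. With p = 2001 - 1 = 2000: (p + p//4 - p//100 + p//400) mod 7 = (2000 + 500 - 20 + 5) mod 7 = 2485 mod 7 = 0 -> Monday (Mon=0 ... Sun=6)
Days before December (Jan-Nov): 334 days
Weekday index = (0 + 334) mod 7 = 5

Saturday


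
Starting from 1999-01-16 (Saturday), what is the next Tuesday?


Current: Saturday
Target: Tuesday
Days ahead: 3

Next Tuesday: 1999-01-19


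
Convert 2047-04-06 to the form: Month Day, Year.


ISO 2047-04-06 parses as year=2047, month=04, day=06
Month 4 -> April

April 6, 2047


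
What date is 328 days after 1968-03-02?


Start: 1968-03-02, add 328 days
March 1968 has 31 days: 31 - 2 = 29 days to March 31 -> 299 left
April 1968 has 30 days -> 269 left
May 1968 has 31 days -> 238 left
June 1968 has 30 days -> 208 left
July 1968 has 31 days -> 177 left
August 1968 has 31 days -> 146 left
September 1968 has 30 days -> 116 left
October 1968 has 31 days -> 85 left
November 1968 has 30 days -> 55 left
December 1968 has 31 days -> 24 left
January 1969: 24 <= 31 -> lands on January 24

Result: 1969-01-24


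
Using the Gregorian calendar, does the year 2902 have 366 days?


Gregorian leap year rule: divisible by 4, but not by 100, unless also by 400.
2902 is not divisible by 4 -> not a leap year

No


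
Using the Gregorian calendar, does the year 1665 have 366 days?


Gregorian leap year rule: divisible by 4, but not by 100, unless also by 400.
1665 is not divisible by 4 -> not a leap year

No


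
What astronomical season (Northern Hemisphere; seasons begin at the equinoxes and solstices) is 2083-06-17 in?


Date: June 17
Astronomical Spring (approx.; exact equinox/solstice day varies by year): March 20 to June 20
June 17 falls within the Spring window

Spring


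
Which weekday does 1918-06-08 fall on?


Date: June 8, 1918
Anchor: Jan 1, 1918. With p = 1918 - 1 = 1917: (p + p//4 - p//100 + p//400) mod 7 = (1917 + 479 - 19 + 4) mod 7 = 2381 mod 7 = 1 -> Tuesday (Mon=0 ... Sun=6)
Days before June (Jan-May): 151; offset = 151 + 8 - 1 = 158
Weekday index = (1 + 158) mod 7 = 5

Day of the week: Saturday


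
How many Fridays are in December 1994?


December 1994 has 31 days
Anchor: Jan 1, 1994. With p = 1994 - 1 = 1993: (p + p//4 - p//100 + p//400) mod 7 = (1993 + 498 - 19 + 4) mod 7 = 2476 mod 7 = 5 -> Saturday (Mon=0 ... Sun=6)
Days before December (Jan-Nov): 334; December 1 index = (5 + 334) mod 7 = 3 -> Thursday
First Friday is December 2
Fridays: 2, 9, 16, 23, 30

5 Fridays


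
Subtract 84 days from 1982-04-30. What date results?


Start: 1982-04-30, subtract 84 days
Back 30 days from April 30 reaches March 31, 1982 -> 54 left
March 1982 has 31 days -> back to February 28, 1982 -> 23 left
February 1982: 28 - 23 = 5 -> lands on February 5

Result: 1982-02-05


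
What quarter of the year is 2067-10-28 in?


Month: October (month 10)
Q1: Jan-Mar, Q2: Apr-Jun, Q3: Jul-Sep, Q4: Oct-Dec

Q4


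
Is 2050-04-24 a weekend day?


Anchor: Jan 1, 2050. With p = 2050 - 1 = 2049: (p + p//4 - p//100 + p//400) mod 7 = (2049 + 512 - 20 + 5) mod 7 = 2546 mod 7 = 5 -> Saturday (Mon=0 ... Sun=6)
Day of year: 114; offset = 113
Weekday index = (5 + 113) mod 7 = 6 -> Sunday
Weekend days: Saturday, Sunday

Yes


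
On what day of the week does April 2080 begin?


Target: April 1, 2080
Anchor: Jan 1, 2080. With p = 2080 - 1 = 2079: (p + p//4 - p//100 + p//400) mod 7 = (2079 + 519 - 20 + 5) mod 7 = 2583 mod 7 = 0 -> Monday (Mon=0 ... Sun=6)
Days before April (Jan-Mar): 91 days
Weekday index = (0 + 91) mod 7 = 0

Monday


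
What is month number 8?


Month 8 of 12

August


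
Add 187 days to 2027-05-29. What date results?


Start: 2027-05-29, add 187 days
May 2027 has 31 days: 31 - 29 = 2 days to May 31 -> 185 left
June 2027 has 30 days -> 155 left
July 2027 has 31 days -> 124 left
August 2027 has 31 days -> 93 left
September 2027 has 30 days -> 63 left
October 2027 has 31 days -> 32 left
November 2027 has 30 days -> 2 left
December 2027: 2 <= 31 -> lands on December 2

Result: 2027-12-02


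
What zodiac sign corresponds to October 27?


Date: October 27
Conventional tropical zodiac dates: Scorpio from October 23 onward; Sagittarius starts November 22
October 27 falls within the Scorpio range

Scorpio


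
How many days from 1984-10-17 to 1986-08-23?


From 1984-10-17 to 1986-08-23
1984-10-17: days before October = 31 + 29 + 31 + 30 + 31 + 30 + 31 + 31 + 30 = 274 (1984 is a leap year); day of year = 274 + 17 = 291
1986-08-23: days before August = 31 + 28 + 31 + 30 + 31 + 30 + 31 = 212 (1986 is not a leap year); day of year = 212 + 23 = 235
Rest of 1984: 366 - 291 = 75
Full years 1985 (365): 365
Total = 75 + 365 + 235 = 675

675 days


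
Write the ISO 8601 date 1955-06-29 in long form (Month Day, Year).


ISO 1955-06-29 parses as year=1955, month=06, day=29
Month 6 -> June

June 29, 1955


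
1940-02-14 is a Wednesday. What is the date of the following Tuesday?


Current: Wednesday
Target: Tuesday
Days ahead: 6

Next Tuesday: 1940-02-20


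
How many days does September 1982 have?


September 1982

30 days


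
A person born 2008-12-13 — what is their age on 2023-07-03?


Birth: 2008-12-13
Reference: 2023-07-03
Year difference: 2023 - 2008 = 15
Birthday not yet reached in 2023, subtract 1

14 years old


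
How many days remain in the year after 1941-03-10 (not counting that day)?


Day of year: 69 of 365
Remaining = 365 - 69

296 days


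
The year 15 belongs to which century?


Century = (year - 1) // 100 + 1
= (15 - 1) // 100 + 1
= 14 // 100 + 1
= 0 + 1

1st century


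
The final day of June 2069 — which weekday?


June 2069 has 30 days
Anchor: Jan 1, 2069. With p = 2069 - 1 = 2068: (p + p//4 - p//100 + p//400) mod 7 = (2068 + 517 - 20 + 5) mod 7 = 2570 mod 7 = 1 -> Tuesday (Mon=0 ... Sun=6)
Days before June (Jan-May): 151; June 1 index = (1 + 151) mod 7 = 5 -> Saturday
Last day offset: 30 - 1 = 29 days
Weekday index = (5 + 29) mod 7 = 6

Sunday, June 30


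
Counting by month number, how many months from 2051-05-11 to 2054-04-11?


From May 2051 to April 2054
3 years * 12 = 36 months, minus 1 month = 35

35 months


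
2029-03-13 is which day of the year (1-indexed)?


Date: March 13, 2029
Days in months 1 through 2: 59
Plus 13 days in March

Day of year: 72


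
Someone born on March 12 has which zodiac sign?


Date: March 12
Conventional tropical zodiac dates: Pisces from February 19 onward; Aries starts March 21
March 12 falls within the Pisces range

Pisces


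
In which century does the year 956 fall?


Century = (year - 1) // 100 + 1
= (956 - 1) // 100 + 1
= 955 // 100 + 1
= 9 + 1

10th century


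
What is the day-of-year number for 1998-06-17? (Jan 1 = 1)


Date: June 17, 1998
Days in months 1 through 5: 151
Plus 17 days in June

Day of year: 168


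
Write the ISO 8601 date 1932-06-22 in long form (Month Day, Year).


ISO 1932-06-22 parses as year=1932, month=06, day=22
Month 6 -> June

June 22, 1932


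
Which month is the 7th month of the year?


Month 7 of 12

July


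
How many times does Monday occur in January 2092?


January 2092 has 31 days
Anchor: Jan 1, 2092. With p = 2092 - 1 = 2091: (p + p//4 - p//100 + p//400) mod 7 = (2091 + 522 - 20 + 5) mod 7 = 2598 mod 7 = 1 -> Tuesday (Mon=0 ... Sun=6)
January 1 is the anchor itself -> Tuesday
First Monday is January 7
Mondays: 7, 14, 21, 28

4 Mondays


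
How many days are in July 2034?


July 2034

31 days


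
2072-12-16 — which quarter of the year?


Month: December (month 12)
Q1: Jan-Mar, Q2: Apr-Jun, Q3: Jul-Sep, Q4: Oct-Dec

Q4


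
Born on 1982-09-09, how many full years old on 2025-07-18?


Birth: 1982-09-09
Reference: 2025-07-18
Year difference: 2025 - 1982 = 43
Birthday not yet reached in 2025, subtract 1

42 years old


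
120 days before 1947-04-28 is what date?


Start: 1947-04-28, subtract 120 days
Back 28 days from April 28 reaches March 31, 1947 -> 92 left
March 1947 has 31 days -> back to February 28, 1947 -> 61 left
February 1947 has 28 days -> back to January 31, 1947 -> 33 left
January 1947 has 31 days -> back to December 31, 1946 -> 2 left
December 1946: 31 - 2 = 29 -> lands on December 29

Result: 1946-12-29


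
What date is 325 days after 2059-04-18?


Start: 2059-04-18, add 325 days
April 2059 has 30 days: 30 - 18 = 12 days to April 30 -> 313 left
May 2059 has 31 days -> 282 left
June 2059 has 30 days -> 252 left
July 2059 has 31 days -> 221 left
August 2059 has 31 days -> 190 left
September 2059 has 30 days -> 160 left
October 2059 has 31 days -> 129 left
November 2059 has 30 days -> 99 left
December 2059 has 31 days -> 68 left
January 2060 has 31 days -> 37 left
February 2060 has 29 days -> 8 left
March 2060: 8 <= 31 -> lands on March 8

Result: 2060-03-08


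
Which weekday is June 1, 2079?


Target: June 1, 2079
Anchor: Jan 1, 2079. With p = 2079 - 1 = 2078: (p + p//4 - p//100 + p//400) mod 7 = (2078 + 519 - 20 + 5) mod 7 = 2582 mod 7 = 6 -> Sunday (Mon=0 ... Sun=6)
Days before June (Jan-May): 151 days
Weekday index = (6 + 151) mod 7 = 3

Thursday


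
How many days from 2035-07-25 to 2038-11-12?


From 2035-07-25 to 2038-11-12
2035-07-25: days before July = 31 + 28 + 31 + 30 + 31 + 30 = 181 (2035 is not a leap year); day of year = 181 + 25 = 206
2038-11-12: days before November = 31 + 28 + 31 + 30 + 31 + 30 + 31 + 31 + 30 + 31 = 304 (2038 is not a leap year); day of year = 304 + 12 = 316
Rest of 2035: 365 - 206 = 159
Full years 2036 (366), 2037 (365): 731
Total = 159 + 731 + 316 = 1206

1206 days


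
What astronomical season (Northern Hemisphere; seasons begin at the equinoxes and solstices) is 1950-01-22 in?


Date: January 22
Astronomical Winter (approx.; exact equinox/solstice day varies by year): December 21 to March 19
January 22 falls within the Winter window

Winter


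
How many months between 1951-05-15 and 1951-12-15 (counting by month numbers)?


From May 1951 to December 1951
0 years * 12 = 0 months, plus 7 months = 7

7 months


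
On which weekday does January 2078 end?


January 2078 has 31 days
Anchor: Jan 1, 2078. With p = 2078 - 1 = 2077: (p + p//4 - p//100 + p//400) mod 7 = (2077 + 519 - 20 + 5) mod 7 = 2581 mod 7 = 5 -> Saturday (Mon=0 ... Sun=6)
January 1 is the anchor itself -> Saturday
Last day offset: 31 - 1 = 30 days
Weekday index = (5 + 30) mod 7 = 0

Monday, January 31


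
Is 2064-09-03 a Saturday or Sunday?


Anchor: Jan 1, 2064. With p = 2064 - 1 = 2063: (p + p//4 - p//100 + p//400) mod 7 = (2063 + 515 - 20 + 5) mod 7 = 2563 mod 7 = 1 -> Tuesday (Mon=0 ... Sun=6)
Day of year: 247; offset = 246
Weekday index = (1 + 246) mod 7 = 2 -> Wednesday
Weekend days: Saturday, Sunday

No
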